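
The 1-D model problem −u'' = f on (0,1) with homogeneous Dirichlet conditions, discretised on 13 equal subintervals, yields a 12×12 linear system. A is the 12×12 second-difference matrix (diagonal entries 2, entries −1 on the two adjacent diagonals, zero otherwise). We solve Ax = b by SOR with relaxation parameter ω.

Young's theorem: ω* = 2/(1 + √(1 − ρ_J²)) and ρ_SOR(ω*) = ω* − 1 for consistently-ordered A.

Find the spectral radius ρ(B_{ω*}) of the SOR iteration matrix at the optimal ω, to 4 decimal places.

ρ_SOR = 0.6138

spectrum of D⁻¹(L+U) = {cos(kπ/13) : 1≤k≤12}; ρ_J = cos(π/13) = 0.9709.
√(1−ρ_J²) = |sin(π/13)| = 0.23932
ω* = 2 / (1 + 0.23932) = 2 / 1.23932 ≈ 1.6138.
ρ(B_{ω*}) = ω*−1 = 0.6138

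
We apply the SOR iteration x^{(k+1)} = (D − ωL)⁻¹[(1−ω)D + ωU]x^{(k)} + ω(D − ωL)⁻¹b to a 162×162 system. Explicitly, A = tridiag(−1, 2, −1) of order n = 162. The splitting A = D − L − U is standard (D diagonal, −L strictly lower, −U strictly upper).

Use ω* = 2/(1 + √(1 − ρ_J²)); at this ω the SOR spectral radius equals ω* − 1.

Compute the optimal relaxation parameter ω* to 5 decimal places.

[ρ_J] n=162: ρ(B_J) = cos(π/(n+1)) = cos(π/163) = 0.99981.
√(1−ρ_J²) simplifies to sin(π/163) = 0.019272.
ω* = 2/(1 + 0.019272) = 2/1.019272 = 1.96218.
and ρ(B_{ω*}) = 1.96218 − 1 = 0.96218.

ω* = 1.96218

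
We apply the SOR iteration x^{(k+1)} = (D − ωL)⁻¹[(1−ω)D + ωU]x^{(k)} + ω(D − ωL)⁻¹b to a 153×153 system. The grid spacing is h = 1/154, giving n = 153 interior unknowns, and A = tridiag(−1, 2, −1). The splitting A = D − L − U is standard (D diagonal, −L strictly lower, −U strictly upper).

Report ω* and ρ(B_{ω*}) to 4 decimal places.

ω* = 1.9600, ρ_SOR = 0.9600

[ρ_J] n=153: ρ(B_J) = cos(π/(n+1)) = cos(π/154) = 0.9998.
root = sin(π/154) = 0.02040  (since 1−cos² = sin²).
Then 2/(1+√(1−ρ_J²)) = 2/(1+0.02040); ω* = 2/1.02040 = 1.9600.
ρ_SOR = ω* − 1 ≈ 0.9600.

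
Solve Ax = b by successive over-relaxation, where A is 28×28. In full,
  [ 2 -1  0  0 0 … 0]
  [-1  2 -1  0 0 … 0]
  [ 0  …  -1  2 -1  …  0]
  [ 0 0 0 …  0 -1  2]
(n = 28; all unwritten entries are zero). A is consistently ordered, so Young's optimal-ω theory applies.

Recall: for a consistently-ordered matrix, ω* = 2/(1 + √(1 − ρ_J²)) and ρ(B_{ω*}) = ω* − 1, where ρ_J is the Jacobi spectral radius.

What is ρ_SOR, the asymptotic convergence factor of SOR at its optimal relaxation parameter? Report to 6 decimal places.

½·tridiag(1,0,1) at n=28: λ_k = cos(kπ/29); max |λ| at k=1 ⇒ ρ_J = cos(π/29) ≈ 0.994138.
√(1 − cos²(π/29)) = sin(π/29) ≈ 0.1081190.
[ω*] 2 ÷ (1 + 0.1081190) = 2 ÷ 1.1081190 = 1.804860.
ρ_SOR = ω* − 1 = 1.804860 − 1 = 0.804860.

ρ_SOR = 0.804860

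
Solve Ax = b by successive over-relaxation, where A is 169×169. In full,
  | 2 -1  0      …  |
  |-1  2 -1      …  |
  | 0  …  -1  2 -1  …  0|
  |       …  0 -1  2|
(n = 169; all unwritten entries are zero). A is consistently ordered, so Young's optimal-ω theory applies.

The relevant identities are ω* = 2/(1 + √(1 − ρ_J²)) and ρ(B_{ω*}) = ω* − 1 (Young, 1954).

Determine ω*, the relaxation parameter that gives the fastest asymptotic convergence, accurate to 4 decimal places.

[ρ_J] n=169: ρ(B_J) = cos(π/(n+1)) = cos(π/170) = 0.9998.
√(1−ρ_J²) = |sin(π/170)| = 0.01848
ω* = 2/(1+0.01848) = 1.9637
ρ_SOR = ω* − 1 ≈ 0.9637.

ω* = 1.9637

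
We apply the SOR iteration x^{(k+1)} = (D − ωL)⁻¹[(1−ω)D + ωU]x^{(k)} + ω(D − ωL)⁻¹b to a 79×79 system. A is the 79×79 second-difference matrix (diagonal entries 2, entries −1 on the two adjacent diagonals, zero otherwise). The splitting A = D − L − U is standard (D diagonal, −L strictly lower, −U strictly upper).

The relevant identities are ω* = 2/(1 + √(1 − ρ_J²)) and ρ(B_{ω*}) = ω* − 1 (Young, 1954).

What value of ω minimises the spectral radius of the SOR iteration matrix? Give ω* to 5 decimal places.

ω* = 1.92445

With n=79, ρ(Jacobi) = cos(π/80) = 0.99923.
√(1 − cos²(π/80)) = sin(π/80) ≈ 0.039260.
Young: ω* = 2/(1+√(1−ρ_J²)) = 2/(1+0.039260) = 2/1.039260 = 1.92445.
Hence ρ(B_{ω*}) = 1.92445 − 1 = 0.92445.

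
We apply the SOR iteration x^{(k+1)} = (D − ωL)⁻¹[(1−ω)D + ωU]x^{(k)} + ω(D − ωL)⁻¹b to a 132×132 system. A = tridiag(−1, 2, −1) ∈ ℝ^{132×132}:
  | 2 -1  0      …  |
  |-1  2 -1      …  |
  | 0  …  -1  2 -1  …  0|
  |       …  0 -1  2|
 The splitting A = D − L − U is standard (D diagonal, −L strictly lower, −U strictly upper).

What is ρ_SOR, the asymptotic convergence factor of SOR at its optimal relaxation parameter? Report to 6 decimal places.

[ρ_J] n=132: ρ(B_J) = cos(π/(n+1)) = cos(π/133) = 0.999721.
√(1−ρ_J²) = |sin(π/133)| = 0.0236188
[ω*] 2 ÷ (1 + 0.0236188) = 2 ÷ 1.0236188 = 1.953852.
At ω = 1.953852 every |λ(B_ω)| = ω−1, so ρ_SOR = 0.953852.

ρ_SOR = 0.953852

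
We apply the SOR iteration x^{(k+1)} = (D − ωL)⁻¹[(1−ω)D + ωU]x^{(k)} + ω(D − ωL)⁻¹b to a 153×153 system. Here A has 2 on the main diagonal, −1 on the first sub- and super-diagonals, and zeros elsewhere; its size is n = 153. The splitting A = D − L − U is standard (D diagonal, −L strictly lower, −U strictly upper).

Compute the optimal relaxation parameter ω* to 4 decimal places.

B_J for the 153×153 system has eigenvalues cos(kπ/154); ρ_J = cos(π/154) = 0.9998.
√(1−ρ_J²) = |sin(π/154)| = 0.02040
Young: ω* = 2/(1+√(1−ρ_J²)) = 2/(1+0.02040) = 2/1.02040 = 1.9600.
[ρ_SOR] ω* − 1 = 0.9600.

ω* = 1.9600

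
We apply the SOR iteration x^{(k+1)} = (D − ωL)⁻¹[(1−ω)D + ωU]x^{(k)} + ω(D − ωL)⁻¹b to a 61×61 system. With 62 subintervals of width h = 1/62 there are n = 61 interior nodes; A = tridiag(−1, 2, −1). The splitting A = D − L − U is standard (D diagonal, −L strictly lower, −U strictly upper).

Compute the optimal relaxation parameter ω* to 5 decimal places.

n=61: λ(B_J) = 1 − λ(A)/2 = cos(kπ/62); k=1 gives ρ_J = 0.99872.
√(1−ρ_J²) simplifies to sin(π/62) = 0.050649.
[ω*] 2 ÷ (1 + 0.050649) = 2 ÷ 1.050649 = 1.90359.
ρ_SOR = ω* − 1 ≈ 0.90359.

ω* = 1.90359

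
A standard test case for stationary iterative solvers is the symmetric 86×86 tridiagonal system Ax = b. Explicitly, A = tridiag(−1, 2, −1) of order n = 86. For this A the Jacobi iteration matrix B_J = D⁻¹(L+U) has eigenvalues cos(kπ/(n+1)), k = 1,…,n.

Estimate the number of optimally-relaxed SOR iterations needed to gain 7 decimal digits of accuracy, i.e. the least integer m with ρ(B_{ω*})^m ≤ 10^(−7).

m = 224

n=86: λ(B_J) = 1 − λ(A)/2 = cos(kπ/87); k=1 gives ρ_J = 0.9993481.
√(1−ρ_J²) = |sin(π/87)| = 0.0361024
Young: ω* = 2/(1+√(1−ρ_J²)) = 2/(1+0.0361024) = 2/1.0361024 = 1.9303111.
ρ_SOR = ω* − 1 = 1.9303111 − 1 = 0.9303111.
ρ_SOR^m ≤ 10^(−7) ⇔ m ≥ 7·ln10/(−ln 0.9303111) = 16.1181/0.0722362 = 223.131; m = ⌈223.131⌉ = 224.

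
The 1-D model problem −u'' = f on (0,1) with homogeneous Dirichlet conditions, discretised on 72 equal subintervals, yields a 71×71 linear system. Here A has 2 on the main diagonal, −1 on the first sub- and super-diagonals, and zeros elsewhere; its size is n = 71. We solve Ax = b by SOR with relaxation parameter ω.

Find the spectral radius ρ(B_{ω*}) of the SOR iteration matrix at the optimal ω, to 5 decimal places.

ρ_SOR = 0.91641

B_J for the 71×71 system has eigenvalues cos(kπ/72); ρ_J = cos(π/72) = 0.99905.
1 − cos²(π/72) = sin²(π/72) ⇒ √(1−ρ_J²) = sin(π/72) = 0.043619.
ω* = 2/(1+0.043619) = 1.91641
ρ(B_{ω*}) = ω*−1 = 0.91641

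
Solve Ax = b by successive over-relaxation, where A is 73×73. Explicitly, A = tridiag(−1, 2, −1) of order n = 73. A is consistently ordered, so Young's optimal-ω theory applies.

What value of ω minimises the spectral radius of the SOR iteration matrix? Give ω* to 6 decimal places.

[ρ_J] n=73: ρ(B_J) = cos(π/(n+1)) = cos(π/74) = 0.999099.
√(1−ρ_J²) simplifies to sin(π/74) = 0.0424412.
ω* = 2/(1 + 0.0424412) = 2/1.0424412 = 1.918573.
At ω = 1.918573 every |λ(B_ω)| = ω−1, so ρ_SOR = 0.918573.

ω* = 1.918573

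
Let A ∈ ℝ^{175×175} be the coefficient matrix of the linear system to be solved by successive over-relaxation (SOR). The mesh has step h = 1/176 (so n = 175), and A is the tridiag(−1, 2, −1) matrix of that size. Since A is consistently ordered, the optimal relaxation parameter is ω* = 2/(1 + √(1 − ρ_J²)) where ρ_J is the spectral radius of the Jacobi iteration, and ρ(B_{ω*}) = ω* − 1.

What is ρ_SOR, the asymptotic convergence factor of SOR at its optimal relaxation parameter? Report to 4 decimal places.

ρ_SOR = 0.9649

B_J for the 175×175 system has eigenvalues cos(kπ/176); ρ_J = cos(π/176) = 0.9998.
√(1−ρ_J²) = |sin(π/176)| = 0.01785
[ω*] 2 ÷ (1 + 0.01785) = 2 ÷ 1.01785 = 1.9649.
and ρ(B_{ω*}) = 1.9649 − 1 = 0.9649.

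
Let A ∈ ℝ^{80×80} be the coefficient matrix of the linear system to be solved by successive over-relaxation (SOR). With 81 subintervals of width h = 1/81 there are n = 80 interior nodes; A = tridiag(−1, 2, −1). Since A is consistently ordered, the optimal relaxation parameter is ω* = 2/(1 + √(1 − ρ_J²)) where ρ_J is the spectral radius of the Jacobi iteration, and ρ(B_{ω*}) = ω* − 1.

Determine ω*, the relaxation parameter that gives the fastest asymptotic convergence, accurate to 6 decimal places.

ω* = 1.925344

ρ_J = max_k |cos(kπ/81)| = cos(π/81) = 0.999248
root = sin(π/81) = 0.0387754  (since 1−cos² = sin²).
Young: ω* = 2/(1+√(1−ρ_J²)) = 2/(1+0.0387754) = 2/1.0387754 = 1.925344.
Hence ρ(B_{ω*}) = 1.925344 − 1 = 0.925344.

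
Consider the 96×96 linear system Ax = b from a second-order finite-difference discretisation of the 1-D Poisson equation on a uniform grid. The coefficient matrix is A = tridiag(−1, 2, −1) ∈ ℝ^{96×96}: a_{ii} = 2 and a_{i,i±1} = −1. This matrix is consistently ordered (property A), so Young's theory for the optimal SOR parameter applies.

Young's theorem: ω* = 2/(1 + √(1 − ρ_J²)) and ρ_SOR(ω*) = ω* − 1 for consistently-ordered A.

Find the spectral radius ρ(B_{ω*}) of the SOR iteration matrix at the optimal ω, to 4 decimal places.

ρ_SOR = 0.9373

spectrum of D⁻¹(L+U) = {cos(kπ/97) : 1≤k≤96}; ρ_J = cos(π/97) = 0.9995.
√(1−ρ_J²) = |sin(π/97)| = 0.03238
Young: ω* = 2/(1+√(1−ρ_J²)) = 2/(1+0.03238) = 2/1.03238 = 1.9373.
At ω = 1.9373 every |λ(B_ω)| = ω−1, so ρ_SOR = 0.9373.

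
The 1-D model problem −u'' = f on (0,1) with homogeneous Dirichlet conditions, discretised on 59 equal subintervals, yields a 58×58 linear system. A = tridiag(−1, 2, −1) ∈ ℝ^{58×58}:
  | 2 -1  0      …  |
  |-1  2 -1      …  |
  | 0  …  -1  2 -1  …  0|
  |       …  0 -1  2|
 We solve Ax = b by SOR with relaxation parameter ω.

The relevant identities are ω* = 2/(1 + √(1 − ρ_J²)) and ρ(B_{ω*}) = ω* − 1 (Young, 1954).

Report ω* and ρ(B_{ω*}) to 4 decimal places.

½·tridiag(1,0,1) at n=58: λ_k = cos(kπ/59); max |λ| at k=1 ⇒ ρ_J = cos(π/59) ≈ 0.9986.
1 − cos²(π/59) = sin²(π/59) ⇒ √(1−ρ_J²) = sin(π/59) = 0.05322.
ω* = 2/(1 + 0.05322) = 2/1.05322 = 1.8989.
and ρ(B_{ω*}) = 1.8989 − 1 = 0.8989.

ω* = 1.8989, ρ_SOR = 0.8989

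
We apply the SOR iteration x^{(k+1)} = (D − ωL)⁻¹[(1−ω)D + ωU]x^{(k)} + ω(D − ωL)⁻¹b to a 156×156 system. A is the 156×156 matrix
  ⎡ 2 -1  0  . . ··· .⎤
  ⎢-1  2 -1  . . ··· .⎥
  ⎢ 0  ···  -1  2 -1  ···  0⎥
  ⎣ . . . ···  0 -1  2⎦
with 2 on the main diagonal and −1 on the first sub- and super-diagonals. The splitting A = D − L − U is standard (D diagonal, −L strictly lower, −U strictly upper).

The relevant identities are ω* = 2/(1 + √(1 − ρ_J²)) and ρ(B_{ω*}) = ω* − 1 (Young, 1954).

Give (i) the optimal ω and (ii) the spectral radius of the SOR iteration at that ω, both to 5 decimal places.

ρ_J = max_k |cos(kπ/157)| = cos(π/157) = 0.99980
√(1 − cos²(π/157)) = sin(π/157) ≈ 0.020009.
So ω* = 2/1.020009 = 1.96077 (Young).
[ρ_SOR] ω* − 1 = 0.96077.

ω* = 1.96077, ρ_SOR = 0.96077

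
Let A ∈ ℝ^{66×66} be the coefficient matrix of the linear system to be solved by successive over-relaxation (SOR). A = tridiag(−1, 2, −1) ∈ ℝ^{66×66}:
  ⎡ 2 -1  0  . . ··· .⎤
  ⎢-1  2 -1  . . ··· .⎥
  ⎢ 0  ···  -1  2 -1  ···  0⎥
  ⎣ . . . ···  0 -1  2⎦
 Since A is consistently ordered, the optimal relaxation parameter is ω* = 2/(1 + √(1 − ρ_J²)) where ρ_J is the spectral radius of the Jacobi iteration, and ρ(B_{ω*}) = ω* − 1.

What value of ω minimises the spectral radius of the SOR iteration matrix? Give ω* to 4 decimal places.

ω* = 1.9105

B_J for the 66×66 system has eigenvalues cos(kπ/67); ρ_J = cos(π/67) = 0.9989.
1 − cos²(π/67) = sin²(π/67) ⇒ √(1−ρ_J²) = sin(π/67) = 0.04687.
ω* = 2/(1+0.04687) = 1.9105
ρ_SOR = ω* − 1 ≈ 0.9105.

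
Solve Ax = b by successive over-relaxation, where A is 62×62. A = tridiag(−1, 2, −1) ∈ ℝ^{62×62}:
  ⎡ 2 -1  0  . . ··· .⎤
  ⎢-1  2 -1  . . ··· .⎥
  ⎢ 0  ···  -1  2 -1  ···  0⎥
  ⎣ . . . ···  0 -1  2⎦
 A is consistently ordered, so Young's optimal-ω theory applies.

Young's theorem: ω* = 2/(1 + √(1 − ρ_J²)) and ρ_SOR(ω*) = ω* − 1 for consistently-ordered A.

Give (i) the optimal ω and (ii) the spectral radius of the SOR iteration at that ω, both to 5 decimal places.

½·tridiag(1,0,1) at n=62: λ_k = cos(kπ/63); max |λ| at k=1 ⇒ ρ_J = cos(π/63) ≈ 0.99876.
√(1−ρ_J²) simplifies to sin(π/63) = 0.049846.
[ω*] 2 ÷ (1 + 0.049846) = 2 ÷ 1.049846 = 1.90504.
ρ_SOR = ω* − 1 ≈ 0.90504.

ω* = 1.90504, ρ_SOR = 0.90504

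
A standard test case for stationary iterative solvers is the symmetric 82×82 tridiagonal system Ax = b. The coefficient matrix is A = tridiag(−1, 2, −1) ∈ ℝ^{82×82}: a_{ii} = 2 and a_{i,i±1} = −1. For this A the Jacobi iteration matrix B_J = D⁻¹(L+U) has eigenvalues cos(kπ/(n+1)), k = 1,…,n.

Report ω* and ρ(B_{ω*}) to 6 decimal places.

½·tridiag(1,0,1) at n=82: λ_k = cos(kπ/83); max |λ| at k=1 ⇒ ρ_J = cos(π/83) ≈ 0.999284.
root = sin(π/83) = 0.0378415  (since 1−cos² = sin²).
ω* = 2 / (1 + 0.0378415) = 2 / 1.0378415 ≈ 1.927077.
and ρ(B_{ω*}) = 1.927077 − 1 = 0.927077.

ω* = 1.927077, ρ_SOR = 0.927077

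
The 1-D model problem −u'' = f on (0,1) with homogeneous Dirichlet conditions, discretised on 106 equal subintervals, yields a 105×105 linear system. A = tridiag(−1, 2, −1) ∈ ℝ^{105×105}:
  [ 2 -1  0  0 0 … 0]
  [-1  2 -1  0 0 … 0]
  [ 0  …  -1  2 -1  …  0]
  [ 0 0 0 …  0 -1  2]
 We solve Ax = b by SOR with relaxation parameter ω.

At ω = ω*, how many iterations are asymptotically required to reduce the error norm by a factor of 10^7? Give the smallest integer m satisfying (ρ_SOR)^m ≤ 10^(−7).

n=105: λ(B_J) = 1 − λ(A)/2 = cos(kπ/106); k=1 gives ρ_J = 0.9995608.
√(1 − cos²(π/106)) = sin(π/106) ≈ 0.0296333.
ω* = 2/(1 + 0.0296333) = 2/1.0296333 = 1.9424391.
and ρ(B_{ω*}) = 1.9424391 − 1 = 0.9424391.
ρ_SOR^m ≤ 10^(−7) ⇔ m ≥ 7·ln10/(−ln 0.9424391) = 16.1181/0.059284 = 271.879; m = ⌈271.879⌉ = 272.

m = 272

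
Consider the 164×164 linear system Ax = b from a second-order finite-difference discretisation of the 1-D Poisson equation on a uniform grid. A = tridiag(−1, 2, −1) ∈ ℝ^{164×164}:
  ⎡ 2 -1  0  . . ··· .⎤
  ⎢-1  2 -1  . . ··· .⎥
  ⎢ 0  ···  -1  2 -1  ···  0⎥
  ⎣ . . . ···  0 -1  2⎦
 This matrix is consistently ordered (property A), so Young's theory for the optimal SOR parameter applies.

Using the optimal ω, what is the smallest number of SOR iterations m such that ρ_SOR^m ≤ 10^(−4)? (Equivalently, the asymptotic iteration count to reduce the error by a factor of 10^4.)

m = 242

[ρ_J] n=164: ρ(B_J) = cos(π/(n+1)) = cos(π/165) = 0.9998187.
1 − cos²(π/165) = sin²(π/165) ⇒ √(1−ρ_J²) = sin(π/165) = 0.0190388.
[ω*] 2 ÷ (1 + 0.0190388) = 2 ÷ 1.0190388 = 1.9626338.
Hence ρ(B_{ω*}) = 1.9626338 − 1 = 0.9626338.
For 4 digits: m = 4·ln10 / (−ln 0.9626338) = 9.21034/0.0380822 = 241.854; round up → m = 242.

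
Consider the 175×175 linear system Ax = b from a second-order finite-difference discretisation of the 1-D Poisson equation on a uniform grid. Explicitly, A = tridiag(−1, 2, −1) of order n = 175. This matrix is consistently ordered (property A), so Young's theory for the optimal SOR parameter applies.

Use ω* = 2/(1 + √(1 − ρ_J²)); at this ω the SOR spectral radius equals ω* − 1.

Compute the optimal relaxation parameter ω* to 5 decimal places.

ω* = 1.96493

[ρ_J] n=175: ρ(B_J) = cos(π/(n+1)) = cos(π/176) = 0.99984.
√(1−ρ_J²) simplifies to sin(π/176) = 0.017849.
Then 2/(1+√(1−ρ_J²)) = 2/(1+0.017849); ω* = 2/1.017849 = 1.96493.
Hence ρ(B_{ω*}) = 1.96493 − 1 = 0.96493.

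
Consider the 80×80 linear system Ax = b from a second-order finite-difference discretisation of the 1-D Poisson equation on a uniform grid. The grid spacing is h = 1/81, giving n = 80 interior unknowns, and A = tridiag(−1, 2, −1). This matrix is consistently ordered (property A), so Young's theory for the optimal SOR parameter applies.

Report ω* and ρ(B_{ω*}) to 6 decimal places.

ω* = 1.925344, ρ_SOR = 0.925344

ρ_J = max_k |cos(kπ/81)| = cos(π/81) = 0.999248
1 − cos²(π/81) = sin²(π/81) ⇒ √(1−ρ_J²) = sin(π/81) = 0.0387754.
ω* = 2/(1 + 0.0387754) = 2/1.0387754 = 1.925344.
ρ(B_{ω*}) = ω*−1 = 0.925344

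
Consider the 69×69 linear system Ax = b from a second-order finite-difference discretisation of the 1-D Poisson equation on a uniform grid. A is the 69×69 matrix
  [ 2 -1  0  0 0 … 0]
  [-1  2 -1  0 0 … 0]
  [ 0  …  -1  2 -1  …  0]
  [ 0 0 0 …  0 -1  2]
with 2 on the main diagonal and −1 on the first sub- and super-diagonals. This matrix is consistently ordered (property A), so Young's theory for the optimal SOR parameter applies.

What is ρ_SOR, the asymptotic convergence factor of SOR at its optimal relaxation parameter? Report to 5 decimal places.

ρ_SOR = 0.91412

½·tridiag(1,0,1) at n=69: λ_k = cos(kπ/70); max |λ| at k=1 ⇒ ρ_J = cos(π/70) ≈ 0.99899.
√(1−ρ_J²) = |sin(π/70)| = 0.044865
Young: ω* = 2/(1+√(1−ρ_J²)) = 2/(1+0.044865) = 2/1.044865 = 1.91412.
and ρ(B_{ω*}) = 1.91412 − 1 = 0.91412.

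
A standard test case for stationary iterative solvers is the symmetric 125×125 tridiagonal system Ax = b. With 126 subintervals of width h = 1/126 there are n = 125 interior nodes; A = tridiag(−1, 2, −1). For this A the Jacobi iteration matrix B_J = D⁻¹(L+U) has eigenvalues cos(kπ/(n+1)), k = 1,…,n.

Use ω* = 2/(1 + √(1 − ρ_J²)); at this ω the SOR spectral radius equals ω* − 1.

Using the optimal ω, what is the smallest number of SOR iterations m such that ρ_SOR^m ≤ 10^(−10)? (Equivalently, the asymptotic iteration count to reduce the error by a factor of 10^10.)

m = 462

B_J for the 125×125 system has eigenvalues cos(kπ/126); ρ_J = cos(π/126) = 0.9996892.
√(1 − cos²(π/126)) = sin(π/126) ≈ 0.0249307.
Then 2/(1+√(1−ρ_J²)) = 2/(1+0.0249307); ω* = 2/1.0249307 = 1.9513514.
ρ_SOR = ω* − 1 ≈ 0.9513514.
ρ_SOR^m ≤ 10^(−10) ⇔ m ≥ 10·ln10/(−ln 0.9513514) = 23.0259/0.0498718 = 461.702; m = ⌈461.702⌉ = 462.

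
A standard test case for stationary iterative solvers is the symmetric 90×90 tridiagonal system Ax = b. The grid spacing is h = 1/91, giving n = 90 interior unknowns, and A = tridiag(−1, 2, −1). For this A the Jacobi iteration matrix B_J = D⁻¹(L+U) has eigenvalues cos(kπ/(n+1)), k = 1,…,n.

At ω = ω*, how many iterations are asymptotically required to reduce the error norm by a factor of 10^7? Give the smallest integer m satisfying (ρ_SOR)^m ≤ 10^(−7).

m = 234

[ρ_J] n=90: ρ(B_J) = cos(π/(n+1)) = cos(π/91) = 0.9994041.
1 − cos²(π/91) = sin²(π/91) ⇒ √(1−ρ_J²) = sin(π/91) = 0.0345161.
ω* = 2/(1+0.0345161) = 1.9332710
ρ_SOR = ω* − 1 = 1.9332710 − 1 = 0.9332710.
m ≥ 7·ln10 / (−ln 0.9332710) = 233.394; smallest integer m = 234.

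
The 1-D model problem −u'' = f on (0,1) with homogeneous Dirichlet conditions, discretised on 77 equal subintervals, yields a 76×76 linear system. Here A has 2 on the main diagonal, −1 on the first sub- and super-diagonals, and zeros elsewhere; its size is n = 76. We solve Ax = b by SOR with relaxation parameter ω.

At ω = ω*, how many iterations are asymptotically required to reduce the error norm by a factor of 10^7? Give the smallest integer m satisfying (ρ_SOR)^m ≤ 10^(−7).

spectrum of D⁻¹(L+U) = {cos(kπ/77) : 1≤k≤76}; ρ_J = cos(π/77) = 0.9991678.
1 − cos²(π/77) = sin²(π/77) ⇒ √(1−ρ_J²) = sin(π/77) = 0.0407886.
Young: ω* = 2/(1+√(1−ρ_J²)) = 2/(1+0.0407886) = 2/1.0407886 = 1.9216198.
Hence ρ(B_{ω*}) = 1.9216198 − 1 = 0.9216198.
(0.9216198)^m ≤ 10^{−7}  ⇒  m·ln(0.9216198) ≤ −7·ln10  ⇒  m ≥ 197.471  ⇒  m = 198

m = 198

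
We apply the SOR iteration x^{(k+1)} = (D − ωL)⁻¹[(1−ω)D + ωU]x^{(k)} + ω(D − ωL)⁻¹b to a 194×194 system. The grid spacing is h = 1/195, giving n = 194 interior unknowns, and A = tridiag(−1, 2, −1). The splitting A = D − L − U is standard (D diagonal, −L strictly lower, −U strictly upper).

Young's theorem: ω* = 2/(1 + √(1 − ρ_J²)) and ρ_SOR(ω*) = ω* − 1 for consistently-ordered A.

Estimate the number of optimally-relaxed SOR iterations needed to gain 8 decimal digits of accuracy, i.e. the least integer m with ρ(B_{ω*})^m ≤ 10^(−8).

m = 572

With n=194, ρ(Jacobi) = cos(π/195) = 0.9998702.
√(1−ρ_J²) simplifies to sin(π/195) = 0.0161100.
ω* = 2/(1+0.0161100) = 1.9682908
and ρ(B_{ω*}) = 1.9682908 − 1 = 0.9682908.
For 8 digits: m = 8·ln10 / (−ln 0.9682908) = 18.4207/0.0322228 = 571.667; round up → m = 572.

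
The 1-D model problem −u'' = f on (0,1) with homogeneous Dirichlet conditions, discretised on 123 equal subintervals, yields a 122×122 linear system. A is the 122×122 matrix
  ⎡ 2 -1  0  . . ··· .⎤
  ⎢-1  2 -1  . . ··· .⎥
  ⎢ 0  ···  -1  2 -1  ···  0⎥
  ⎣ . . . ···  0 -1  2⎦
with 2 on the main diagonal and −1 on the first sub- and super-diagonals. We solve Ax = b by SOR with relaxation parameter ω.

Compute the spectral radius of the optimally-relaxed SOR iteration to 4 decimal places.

spectrum of D⁻¹(L+U) = {cos(kπ/123) : 1≤k≤122}; ρ_J = cos(π/123) = 0.9997.
√(1−ρ_J²) simplifies to sin(π/123) = 0.02554.
Then 2/(1+√(1−ρ_J²)) = 2/(1+0.02554); ω* = 2/1.02554 = 1.9502.
At ω = 1.9502 every |λ(B_ω)| = ω−1, so ρ_SOR = 0.9502.

ρ_SOR = 0.9502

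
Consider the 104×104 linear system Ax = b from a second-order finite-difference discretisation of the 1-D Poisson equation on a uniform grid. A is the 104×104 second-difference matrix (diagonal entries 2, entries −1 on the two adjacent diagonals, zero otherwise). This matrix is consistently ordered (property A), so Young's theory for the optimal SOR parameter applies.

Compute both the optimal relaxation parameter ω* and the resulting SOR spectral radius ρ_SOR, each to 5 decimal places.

[ρ_J] n=104: ρ(B_J) = cos(π/(n+1)) = cos(π/105) = 0.99955.
root = sin(π/105) = 0.029915  (since 1−cos² = sin²).
ω* = 2/(1 + 0.029915) = 2/1.029915 = 1.94191.
ρ_SOR = ω* − 1 = 1.94191 − 1 = 0.94191.

ω* = 1.94191, ρ_SOR = 0.94191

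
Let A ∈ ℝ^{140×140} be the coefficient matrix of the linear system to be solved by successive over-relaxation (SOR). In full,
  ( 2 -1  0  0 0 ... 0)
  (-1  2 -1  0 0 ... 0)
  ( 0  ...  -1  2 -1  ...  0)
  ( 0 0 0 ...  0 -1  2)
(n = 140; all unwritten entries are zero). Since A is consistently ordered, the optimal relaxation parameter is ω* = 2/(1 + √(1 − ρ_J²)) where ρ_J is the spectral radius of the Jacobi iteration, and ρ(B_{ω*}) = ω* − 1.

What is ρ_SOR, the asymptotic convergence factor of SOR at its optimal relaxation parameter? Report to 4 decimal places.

ρ_SOR = 0.9564

spectrum of D⁻¹(L+U) = {cos(kπ/141) : 1≤k≤140}; ρ_J = cos(π/141) = 0.9998.
1 − cos²(π/141) = sin²(π/141) ⇒ √(1−ρ_J²) = sin(π/141) = 0.02228.
[ω*] 2 ÷ (1 + 0.02228) = 2 ÷ 1.02228 = 1.9564.
Hence ρ(B_{ω*}) = 1.9564 − 1 = 0.9564.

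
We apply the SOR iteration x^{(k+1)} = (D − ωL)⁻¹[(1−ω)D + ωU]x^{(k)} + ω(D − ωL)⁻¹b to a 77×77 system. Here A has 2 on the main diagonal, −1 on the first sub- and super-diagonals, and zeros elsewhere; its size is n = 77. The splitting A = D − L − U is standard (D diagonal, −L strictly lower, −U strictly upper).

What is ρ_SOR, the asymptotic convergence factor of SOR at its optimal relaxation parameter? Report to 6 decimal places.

[ρ_J] n=77: ρ(B_J) = cos(π/(n+1)) = cos(π/78) = 0.999189.
root = sin(π/78) = 0.0402659  (since 1−cos² = sin²).
Young: ω* = 2/(1+√(1−ρ_J²)) = 2/(1+0.0402659) = 2/1.0402659 = 1.922585.
ρ_SOR = ω* − 1 = 1.922585 − 1 = 0.922585.

ρ_SOR = 0.922585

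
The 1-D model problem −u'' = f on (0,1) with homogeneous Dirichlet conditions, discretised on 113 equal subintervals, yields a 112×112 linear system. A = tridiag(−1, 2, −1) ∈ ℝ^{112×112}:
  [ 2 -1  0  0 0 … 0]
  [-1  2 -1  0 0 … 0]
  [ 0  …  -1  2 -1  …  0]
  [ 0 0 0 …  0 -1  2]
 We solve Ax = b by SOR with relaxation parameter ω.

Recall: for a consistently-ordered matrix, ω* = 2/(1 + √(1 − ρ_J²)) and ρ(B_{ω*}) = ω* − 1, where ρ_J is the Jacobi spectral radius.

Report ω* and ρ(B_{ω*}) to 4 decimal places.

n=112: λ(B_J) = 1 − λ(A)/2 = cos(kπ/113); k=1 gives ρ_J = 0.9996.
√(1 − cos²(π/113)) = sin(π/113) ≈ 0.02780.
ω* = 2/(1+0.02780) = 1.9459
ρ_SOR = ω* − 1 = 1.9459 − 1 = 0.9459.

ω* = 1.9459, ρ_SOR = 0.9459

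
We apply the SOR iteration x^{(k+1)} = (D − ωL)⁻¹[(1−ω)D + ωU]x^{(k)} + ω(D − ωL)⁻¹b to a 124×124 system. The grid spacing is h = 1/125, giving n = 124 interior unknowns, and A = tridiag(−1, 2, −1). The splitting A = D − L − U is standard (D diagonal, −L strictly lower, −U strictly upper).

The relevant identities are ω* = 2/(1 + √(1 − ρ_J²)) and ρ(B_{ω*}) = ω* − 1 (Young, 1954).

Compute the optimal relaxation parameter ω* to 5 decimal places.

ω* = 1.95097

spectrum of D⁻¹(L+U) = {cos(kπ/125) : 1≤k≤124}; ρ_J = cos(π/125) = 0.99968.
√(1 − cos²(π/125)) = sin(π/125) ≈ 0.025130.
Young: ω* = 2/(1+√(1−ρ_J²)) = 2/(1+0.025130) = 2/1.025130 = 1.95097.
[ρ_SOR] ω* − 1 = 0.95097.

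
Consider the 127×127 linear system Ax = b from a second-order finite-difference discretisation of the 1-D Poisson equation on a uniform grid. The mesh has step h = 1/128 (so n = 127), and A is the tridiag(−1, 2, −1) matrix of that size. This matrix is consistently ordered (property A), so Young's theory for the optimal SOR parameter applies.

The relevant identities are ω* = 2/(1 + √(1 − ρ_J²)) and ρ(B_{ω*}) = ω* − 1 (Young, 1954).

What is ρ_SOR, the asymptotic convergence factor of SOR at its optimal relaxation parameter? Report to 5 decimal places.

ρ_SOR = 0.95209

spectrum of D⁻¹(L+U) = {cos(kπ/128) : 1≤k≤127}; ρ_J = cos(π/128) = 0.99970.
√(1 − cos²(π/128)) = sin(π/128) ≈ 0.024541.
ω* = 2/(1 + 0.024541) = 2/1.024541 = 1.95209.
[ρ_SOR] ω* − 1 = 0.95209.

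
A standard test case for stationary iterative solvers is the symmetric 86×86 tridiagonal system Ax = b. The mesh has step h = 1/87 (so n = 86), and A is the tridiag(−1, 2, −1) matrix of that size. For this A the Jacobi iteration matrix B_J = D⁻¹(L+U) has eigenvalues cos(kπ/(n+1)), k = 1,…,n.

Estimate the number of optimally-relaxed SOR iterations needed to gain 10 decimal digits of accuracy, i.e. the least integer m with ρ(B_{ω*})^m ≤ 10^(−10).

n=86: λ(B_J) = 1 − λ(A)/2 = cos(kπ/87); k=1 gives ρ_J = 0.9993481.
root = sin(π/87) = 0.0361024  (since 1−cos² = sin²).
ω* = 2 / (1 + 0.0361024) = 2 / 1.0361024 ≈ 1.9303111.
ρ_SOR = ω* − 1 = 1.9303111 − 1 = 0.9303111.
Need (0.9303111)^m ≤ 10^(−10): m ≥ 10·ln10/|ln 0.9303111| = 23.0259/0.0722362 = 318.758 ⇒ m = 319.

m = 319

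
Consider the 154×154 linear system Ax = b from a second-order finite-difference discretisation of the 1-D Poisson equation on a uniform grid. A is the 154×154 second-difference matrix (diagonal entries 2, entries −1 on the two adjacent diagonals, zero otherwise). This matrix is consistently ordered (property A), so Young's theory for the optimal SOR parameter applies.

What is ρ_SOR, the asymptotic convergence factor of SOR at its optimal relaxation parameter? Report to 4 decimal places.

ρ_SOR = 0.9603

B_J for the 154×154 system has eigenvalues cos(kπ/155); ρ_J = cos(π/155) = 0.9998.
√(1−ρ_J²) simplifies to sin(π/155) = 0.02027.
Young: ω* = 2/(1+√(1−ρ_J²)) = 2/(1+0.02027) = 2/1.02027 = 1.9603.
and ρ(B_{ω*}) = 1.9603 − 1 = 0.9603.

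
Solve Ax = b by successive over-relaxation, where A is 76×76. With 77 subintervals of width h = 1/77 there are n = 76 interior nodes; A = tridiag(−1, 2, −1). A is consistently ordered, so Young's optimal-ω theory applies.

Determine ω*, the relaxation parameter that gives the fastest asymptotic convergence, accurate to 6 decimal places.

ω* = 1.921620

½·tridiag(1,0,1) at n=76: λ_k = cos(kπ/77); max |λ| at k=1 ⇒ ρ_J = cos(π/77) ≈ 0.999168.
root = sin(π/77) = 0.0407886  (since 1−cos² = sin²).
[ω*] 2 ÷ (1 + 0.0407886) = 2 ÷ 1.0407886 = 1.921620.
ρ(B_{ω*}) = ω*−1 = 0.921620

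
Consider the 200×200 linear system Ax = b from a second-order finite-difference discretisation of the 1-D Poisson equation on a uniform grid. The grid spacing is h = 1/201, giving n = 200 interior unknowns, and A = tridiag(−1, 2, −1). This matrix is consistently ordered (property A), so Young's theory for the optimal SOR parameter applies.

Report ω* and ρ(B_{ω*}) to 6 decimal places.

spectrum of D⁻¹(L+U) = {cos(kπ/201) : 1≤k≤200}; ρ_J = cos(π/201) = 0.999878.
root = sin(π/201) = 0.0156292  (since 1−cos² = sin²).
[ω*] 2 ÷ (1 + 0.0156292) = 2 ÷ 1.0156292 = 1.969223.
At ω = 1.969223 every |λ(B_ω)| = ω−1, so ρ_SOR = 0.969223.

ω* = 1.969223, ρ_SOR = 0.969223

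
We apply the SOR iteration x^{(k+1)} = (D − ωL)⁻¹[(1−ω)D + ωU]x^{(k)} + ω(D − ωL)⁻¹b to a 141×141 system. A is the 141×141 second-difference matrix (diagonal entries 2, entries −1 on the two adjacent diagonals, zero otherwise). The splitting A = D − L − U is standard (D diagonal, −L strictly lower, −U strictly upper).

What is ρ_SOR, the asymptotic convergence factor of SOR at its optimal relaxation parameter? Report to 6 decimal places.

[ρ_J] n=141: ρ(B_J) = cos(π/(n+1)) = cos(π/142) = 0.999755.
√(1−ρ_J²) simplifies to sin(π/142) = 0.0221221.
[ω*] 2 ÷ (1 + 0.0221221) = 2 ÷ 1.0221221 = 1.956713.
ρ_SOR = ω* − 1 = 1.956713 − 1 = 0.956713.

ρ_SOR = 0.956713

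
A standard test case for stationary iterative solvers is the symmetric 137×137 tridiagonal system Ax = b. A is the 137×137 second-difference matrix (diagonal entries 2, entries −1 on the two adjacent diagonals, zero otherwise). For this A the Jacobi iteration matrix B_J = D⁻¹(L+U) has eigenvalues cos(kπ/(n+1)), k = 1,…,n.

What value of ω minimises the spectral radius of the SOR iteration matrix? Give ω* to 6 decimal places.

ρ_J = max_k |cos(kπ/138)| = cos(π/138) = 0.999741
√(1−ρ_J²) = |sin(π/138)| = 0.0227632
ω* = 2/(1 + 0.0227632) = 2/1.0227632 = 1.955487.
At ω = 1.955487 every |λ(B_ω)| = ω−1, so ρ_SOR = 0.955487.

ω* = 1.955487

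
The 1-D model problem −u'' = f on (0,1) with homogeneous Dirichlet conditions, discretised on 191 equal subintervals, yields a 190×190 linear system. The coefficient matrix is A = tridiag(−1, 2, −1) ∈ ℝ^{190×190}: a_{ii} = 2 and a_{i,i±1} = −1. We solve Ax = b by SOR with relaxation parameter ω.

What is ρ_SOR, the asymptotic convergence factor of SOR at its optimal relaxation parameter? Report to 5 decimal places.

½·tridiag(1,0,1) at n=190: λ_k = cos(kπ/191); max |λ| at k=1 ⇒ ρ_J = cos(π/191) ≈ 0.99986.
1 − cos²(π/191) = sin²(π/191) ⇒ √(1−ρ_J²) = sin(π/191) = 0.016447.
Then 2/(1+√(1−ρ_J²)) = 2/(1+0.016447); ω* = 2/1.016447 = 1.96764.
Hence ρ(B_{ω*}) = 1.96764 − 1 = 0.96764.

ρ_SOR = 0.96764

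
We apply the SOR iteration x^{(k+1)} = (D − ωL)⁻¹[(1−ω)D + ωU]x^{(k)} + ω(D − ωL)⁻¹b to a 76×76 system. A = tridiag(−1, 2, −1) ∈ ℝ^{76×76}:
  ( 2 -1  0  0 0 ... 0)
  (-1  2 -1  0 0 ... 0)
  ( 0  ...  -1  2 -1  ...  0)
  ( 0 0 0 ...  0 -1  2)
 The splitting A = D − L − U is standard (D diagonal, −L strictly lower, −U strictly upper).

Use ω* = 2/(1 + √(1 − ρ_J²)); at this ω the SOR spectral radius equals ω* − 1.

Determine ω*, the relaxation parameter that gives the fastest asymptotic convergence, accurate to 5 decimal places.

spectrum of D⁻¹(L+U) = {cos(kπ/77) : 1≤k≤76}; ρ_J = cos(π/77) = 0.99917.
√(1 − cos²(π/77)) = sin(π/77) ≈ 0.040789.
Then 2/(1+√(1−ρ_J²)) = 2/(1+0.040789); ω* = 2/1.040789 = 1.92162.
[ρ_SOR] ω* − 1 = 0.92162.

ω* = 1.92162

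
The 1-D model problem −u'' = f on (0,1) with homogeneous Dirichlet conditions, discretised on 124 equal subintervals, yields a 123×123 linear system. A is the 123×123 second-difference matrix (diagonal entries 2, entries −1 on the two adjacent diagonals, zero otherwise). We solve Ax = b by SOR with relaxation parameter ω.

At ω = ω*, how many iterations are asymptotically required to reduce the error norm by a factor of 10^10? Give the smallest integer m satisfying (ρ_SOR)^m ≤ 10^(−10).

[ρ_J] n=123: ρ(B_J) = cos(π/(n+1)) = cos(π/124) = 0.9996791.
root = sin(π/124) = 0.0253327  (since 1−cos² = sin²).
ω* = 2/(1+0.0253327) = 1.9505864
ρ_SOR = ω* − 1 ≈ 0.9505864.
(0.9505864)^m ≤ 10^{−10}  ⇒  m·ln(0.9505864) ≤ −10·ln10  ⇒  m ≥ 454.373  ⇒  m = 455

m = 455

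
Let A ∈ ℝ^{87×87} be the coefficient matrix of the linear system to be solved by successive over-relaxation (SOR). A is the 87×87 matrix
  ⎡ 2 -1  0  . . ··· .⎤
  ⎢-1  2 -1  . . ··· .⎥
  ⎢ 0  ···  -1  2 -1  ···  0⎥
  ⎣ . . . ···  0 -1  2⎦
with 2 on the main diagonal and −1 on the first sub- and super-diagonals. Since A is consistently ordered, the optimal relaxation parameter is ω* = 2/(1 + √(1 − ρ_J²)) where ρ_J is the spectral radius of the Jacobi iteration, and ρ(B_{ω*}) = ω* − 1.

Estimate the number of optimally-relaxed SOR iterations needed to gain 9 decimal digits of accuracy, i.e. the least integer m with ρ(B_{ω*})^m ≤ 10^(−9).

[ρ_J] n=87: ρ(B_J) = cos(π/(n+1)) = cos(π/88) = 0.9993628.
√(1−ρ_J²) simplifies to sin(π/88) = 0.0356923.
ω* = 2/(1 + 0.0356923) = 2/1.0356923 = 1.9310755.
ρ(B_{ω*}) = ω*−1 = 0.9310755
m ≥ 9·ln10 / (−ln 0.9310755) = 290.182; smallest integer m = 291.

m = 291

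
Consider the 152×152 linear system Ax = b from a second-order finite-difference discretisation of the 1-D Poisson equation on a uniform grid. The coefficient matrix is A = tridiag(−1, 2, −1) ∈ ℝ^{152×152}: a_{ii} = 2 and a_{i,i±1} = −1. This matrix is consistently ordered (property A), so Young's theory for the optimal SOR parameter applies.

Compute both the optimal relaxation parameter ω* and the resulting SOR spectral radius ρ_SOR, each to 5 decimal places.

With n=152, ρ(Jacobi) = cos(π/153) = 0.99979.
√(1−ρ_J²) = |sin(π/153)| = 0.020532
Then 2/(1+√(1−ρ_J²)) = 2/(1+0.020532); ω* = 2/1.020532 = 1.95976.
ρ_SOR = ω* − 1 ≈ 0.95976.

ω* = 1.95976, ρ_SOR = 0.95976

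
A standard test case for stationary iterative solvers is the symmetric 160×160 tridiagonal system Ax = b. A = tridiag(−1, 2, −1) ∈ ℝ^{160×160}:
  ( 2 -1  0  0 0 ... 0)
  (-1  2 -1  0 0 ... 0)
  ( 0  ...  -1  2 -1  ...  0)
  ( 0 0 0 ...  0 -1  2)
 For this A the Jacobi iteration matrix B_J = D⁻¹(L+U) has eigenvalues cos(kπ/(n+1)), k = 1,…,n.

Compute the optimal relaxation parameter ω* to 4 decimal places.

spectrum of D⁻¹(L+U) = {cos(kπ/161) : 1≤k≤160}; ρ_J = cos(π/161) = 0.9998.
√(1−ρ_J²) simplifies to sin(π/161) = 0.01951.
ω* = 2 / (1 + 0.01951) = 2 / 1.01951 ≈ 1.9617.
[ρ_SOR] ω* − 1 = 0.9617.

ω* = 1.9617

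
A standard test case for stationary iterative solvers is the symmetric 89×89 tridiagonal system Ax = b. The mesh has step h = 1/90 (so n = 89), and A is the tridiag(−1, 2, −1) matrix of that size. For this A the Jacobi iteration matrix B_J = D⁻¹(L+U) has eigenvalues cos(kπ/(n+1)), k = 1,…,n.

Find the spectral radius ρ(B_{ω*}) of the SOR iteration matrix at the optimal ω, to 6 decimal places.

ρ_SOR = 0.932555

n=89: λ(B_J) = 1 − λ(A)/2 = cos(kπ/90); k=1 gives ρ_J = 0.999391.
root = sin(π/90) = 0.0348995  (since 1−cos² = sin²).
Then 2/(1+√(1−ρ_J²)) = 2/(1+0.0348995); ω* = 2/1.0348995 = 1.932555.
ρ(B_{ω*}) = ω*−1 = 0.932555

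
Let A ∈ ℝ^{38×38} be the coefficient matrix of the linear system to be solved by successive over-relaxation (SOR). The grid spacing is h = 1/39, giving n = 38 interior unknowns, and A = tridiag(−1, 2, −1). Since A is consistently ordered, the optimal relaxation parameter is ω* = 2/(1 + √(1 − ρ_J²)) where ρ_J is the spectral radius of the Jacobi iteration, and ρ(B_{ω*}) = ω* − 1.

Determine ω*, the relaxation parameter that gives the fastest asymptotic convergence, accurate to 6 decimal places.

spectrum of D⁻¹(L+U) = {cos(kπ/39) : 1≤k≤38}; ρ_J = cos(π/39) = 0.996757.
√(1−ρ_J²) simplifies to sin(π/39) = 0.0804666.
Young: ω* = 2/(1+√(1−ρ_J²)) = 2/(1+0.0804666) = 2/1.0804666 = 1.851052.
At ω = 1.851052 every |λ(B_ω)| = ω−1, so ρ_SOR = 0.851052.

ω* = 1.851052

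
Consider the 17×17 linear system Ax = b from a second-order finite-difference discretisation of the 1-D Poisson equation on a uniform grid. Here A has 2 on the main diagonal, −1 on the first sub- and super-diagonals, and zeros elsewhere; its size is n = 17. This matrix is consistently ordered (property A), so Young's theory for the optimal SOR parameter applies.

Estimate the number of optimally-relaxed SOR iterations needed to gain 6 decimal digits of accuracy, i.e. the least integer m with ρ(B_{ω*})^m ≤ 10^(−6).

m = 40

ρ_J = max_k |cos(kπ/18)| = cos(π/18) = 0.9848078
√(1−ρ_J²) simplifies to sin(π/18) = 0.1736482.
ω* = 2 / (1 + 0.1736482) = 2 / 1.1736482 ≈ 1.7040882.
and ρ(B_{ω*}) = 1.7040882 − 1 = 0.7040882.
Need (0.7040882)^m ≤ 10^(−6): m ≥ 6·ln10/|ln 0.7040882| = 13.8155/0.350852 = 39.377 ⇒ m = 40.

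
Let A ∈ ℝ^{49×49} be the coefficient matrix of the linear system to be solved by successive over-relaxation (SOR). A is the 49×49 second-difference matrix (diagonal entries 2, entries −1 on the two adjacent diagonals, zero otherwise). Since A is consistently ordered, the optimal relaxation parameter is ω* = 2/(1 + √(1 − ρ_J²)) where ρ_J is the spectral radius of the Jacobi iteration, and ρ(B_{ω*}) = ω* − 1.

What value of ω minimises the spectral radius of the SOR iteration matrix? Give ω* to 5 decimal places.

ω* = 1.88184

B_J for the 49×49 system has eigenvalues cos(kπ/50); ρ_J = cos(π/50) = 0.99803.
1 − cos²(π/50) = sin²(π/50) ⇒ √(1−ρ_J²) = sin(π/50) = 0.062791.
Young: ω* = 2/(1+√(1−ρ_J²)) = 2/(1+0.062791) = 2/1.062791 = 1.88184.
and ρ(B_{ω*}) = 1.88184 − 1 = 0.88184.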